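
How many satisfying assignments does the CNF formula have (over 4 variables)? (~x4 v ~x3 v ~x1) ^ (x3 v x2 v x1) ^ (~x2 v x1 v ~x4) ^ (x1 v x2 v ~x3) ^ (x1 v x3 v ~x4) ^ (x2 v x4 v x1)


Enumerate all 16 truth assignments over 4 variables.
Test each against every clause.
Satisfying assignments found: 8.

8


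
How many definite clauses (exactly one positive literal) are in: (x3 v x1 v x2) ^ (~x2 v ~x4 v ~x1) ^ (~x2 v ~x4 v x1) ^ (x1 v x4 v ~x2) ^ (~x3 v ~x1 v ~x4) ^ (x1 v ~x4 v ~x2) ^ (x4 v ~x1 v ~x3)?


A definite clause has exactly one positive literal.
Clause 1: 3 positive -> not definite
Clause 2: 0 positive -> not definite
Clause 3: 1 positive -> definite
Clause 4: 2 positive -> not definite
Clause 5: 0 positive -> not definite
Clause 6: 1 positive -> definite
Clause 7: 1 positive -> definite
Definite clause count = 3.

3


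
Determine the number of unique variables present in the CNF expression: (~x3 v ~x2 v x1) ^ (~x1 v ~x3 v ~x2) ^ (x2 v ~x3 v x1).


Identify each distinct variable in the formula.
Variables found: x1, x2, x3.
Total distinct variables = 3.

3


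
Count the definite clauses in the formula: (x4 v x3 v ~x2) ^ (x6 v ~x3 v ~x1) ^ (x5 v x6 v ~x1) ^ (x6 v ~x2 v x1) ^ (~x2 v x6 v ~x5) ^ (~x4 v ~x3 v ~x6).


A definite clause has exactly one positive literal.
Clause 1: 2 positive -> not definite
Clause 2: 1 positive -> definite
Clause 3: 2 positive -> not definite
Clause 4: 2 positive -> not definite
Clause 5: 1 positive -> definite
Clause 6: 0 positive -> not definite
Definite clause count = 2.

2


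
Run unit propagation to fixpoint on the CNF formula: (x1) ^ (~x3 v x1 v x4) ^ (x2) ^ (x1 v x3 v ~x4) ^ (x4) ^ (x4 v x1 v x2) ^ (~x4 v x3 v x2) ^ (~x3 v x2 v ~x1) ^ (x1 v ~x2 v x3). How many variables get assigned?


Unit propagation repeatedly assigns the literal in any unit clause, then simplifies.
Assignments in order: x1 = T, x2 = T, x4 = T.
No further unit clauses remain.
Total variables assigned = 3.

3


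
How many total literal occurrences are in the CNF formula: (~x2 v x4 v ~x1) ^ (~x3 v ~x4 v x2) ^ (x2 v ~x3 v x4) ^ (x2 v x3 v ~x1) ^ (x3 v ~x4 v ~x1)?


Clause lengths: 3, 3, 3, 3, 3.
Sum = 3 + 3 + 3 + 3 + 3 = 15.

15


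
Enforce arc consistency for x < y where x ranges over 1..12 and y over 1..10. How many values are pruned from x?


For the constraint x < y, x needs a supporting value in y's domain.
x can be at most 9 (one less than y's maximum).
Valid x values from domain: 9 out of 12.
Pruned = 12 - 9 = 3.

3


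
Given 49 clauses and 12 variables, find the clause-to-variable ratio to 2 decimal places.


Clause-to-variable ratio = clauses / variables.
49 / 12 = 4.08.

4.08


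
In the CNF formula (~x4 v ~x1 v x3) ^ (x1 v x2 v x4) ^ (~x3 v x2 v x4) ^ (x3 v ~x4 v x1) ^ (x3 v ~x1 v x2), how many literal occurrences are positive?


Scan each clause for unnegated literals.
Clause 1: 1 positive; Clause 2: 3 positive; Clause 3: 2 positive; Clause 4: 2 positive; Clause 5: 2 positive.
Total positive literal occurrences = 10.

10


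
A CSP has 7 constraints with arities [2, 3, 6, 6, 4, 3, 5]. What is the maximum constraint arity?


The arities are: 2, 3, 6, 6, 4, 3, 5.
Scan for the maximum value.
Maximum arity = 6.

6


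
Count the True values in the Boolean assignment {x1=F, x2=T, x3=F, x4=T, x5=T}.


The weight is the number of variables assigned True.
True variables: x2, x4, x5.
Weight = 3.

3


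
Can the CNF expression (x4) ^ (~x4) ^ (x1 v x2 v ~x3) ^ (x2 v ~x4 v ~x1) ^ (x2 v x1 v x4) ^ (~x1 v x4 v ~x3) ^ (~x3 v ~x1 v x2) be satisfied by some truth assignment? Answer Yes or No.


Check all 16 possible truth assignments.
Number of satisfying assignments found: 0.
The formula is unsatisfiable.

No


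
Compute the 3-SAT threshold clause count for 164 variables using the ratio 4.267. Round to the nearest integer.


The 3-SAT phase transition occurs at approximately 4.267 clauses per variable.
m = 4.267 * 164 = 699.788.
Rounded to nearest integer: 700.

700


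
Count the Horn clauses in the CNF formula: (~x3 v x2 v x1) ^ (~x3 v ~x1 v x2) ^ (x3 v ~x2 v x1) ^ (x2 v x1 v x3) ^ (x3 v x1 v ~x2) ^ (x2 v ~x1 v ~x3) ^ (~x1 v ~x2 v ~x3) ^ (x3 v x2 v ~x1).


A Horn clause has at most one positive literal.
Clause 1: 2 positive lit(s) -> not Horn
Clause 2: 1 positive lit(s) -> Horn
Clause 3: 2 positive lit(s) -> not Horn
Clause 4: 3 positive lit(s) -> not Horn
Clause 5: 2 positive lit(s) -> not Horn
Clause 6: 1 positive lit(s) -> Horn
Clause 7: 0 positive lit(s) -> Horn
Clause 8: 2 positive lit(s) -> not Horn
Total Horn clauses = 3.

3


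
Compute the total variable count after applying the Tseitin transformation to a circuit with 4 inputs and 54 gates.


The Tseitin transformation introduces one auxiliary variable per gate.
Total variables = inputs + gates = 4 + 54 = 58.

58


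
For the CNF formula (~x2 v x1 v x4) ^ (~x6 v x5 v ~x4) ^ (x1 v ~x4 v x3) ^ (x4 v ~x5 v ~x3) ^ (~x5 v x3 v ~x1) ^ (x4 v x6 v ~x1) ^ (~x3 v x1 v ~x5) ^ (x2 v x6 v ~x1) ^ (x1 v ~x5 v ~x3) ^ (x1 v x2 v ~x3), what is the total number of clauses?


Each group enclosed in parentheses joined by ^ is one clause.
Counting the conjuncts: 10 clauses.

10


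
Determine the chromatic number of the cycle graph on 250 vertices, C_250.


A cycle on an even number of vertices is bipartite: alternate two colors around the cycle.
Since 250 is even, two colors suffice, and at least two are needed because the graph has edges.
Chromatic number = 2.

2


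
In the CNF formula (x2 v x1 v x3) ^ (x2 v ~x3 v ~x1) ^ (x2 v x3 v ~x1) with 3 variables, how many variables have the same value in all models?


Find all satisfying assignments: 5 model(s).
Check which variables have the same value in every model.
No variable is fixed across all models.
Backbone size = 0.

0


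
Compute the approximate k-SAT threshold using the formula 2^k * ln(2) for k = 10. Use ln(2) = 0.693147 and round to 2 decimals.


Using the asymptotic formula: threshold ~ 2^k * ln(2).
2^10 = 1024.
1024 * 0.693147 = 709.78.

709.78


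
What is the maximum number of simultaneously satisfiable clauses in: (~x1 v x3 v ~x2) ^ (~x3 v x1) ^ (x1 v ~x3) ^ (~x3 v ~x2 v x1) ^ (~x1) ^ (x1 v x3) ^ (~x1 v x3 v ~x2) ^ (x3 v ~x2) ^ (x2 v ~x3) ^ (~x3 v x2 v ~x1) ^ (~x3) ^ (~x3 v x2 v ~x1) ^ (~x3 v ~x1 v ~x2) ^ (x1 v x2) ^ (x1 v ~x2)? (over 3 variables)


Enumerate all 8 truth assignments.
For each, count how many of the 15 clauses are satisfied.
The formula is not fully satisfiable, so the maximum is below 15.
Maximum simultaneously satisfiable clauses = 14.

14


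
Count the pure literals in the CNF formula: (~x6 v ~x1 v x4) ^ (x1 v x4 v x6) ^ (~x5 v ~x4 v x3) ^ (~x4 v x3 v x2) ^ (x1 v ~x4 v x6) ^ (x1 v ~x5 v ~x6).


A pure literal appears in only one polarity across all clauses.
Pure literals: x2 (positive only), x3 (positive only), x5 (negative only).
Count = 3.

3


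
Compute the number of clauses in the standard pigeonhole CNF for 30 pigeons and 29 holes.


The PHP encoding has two parts:
1) At-least-one-hole clauses: 30 (one per pigeon, each with 29 literals).
2) At-most-one-pigeon-per-hole clauses: 29 holes * C(30,2) = 29 * 435 = 12615.
Total clauses = 30 + 12615 = 12645.

12645


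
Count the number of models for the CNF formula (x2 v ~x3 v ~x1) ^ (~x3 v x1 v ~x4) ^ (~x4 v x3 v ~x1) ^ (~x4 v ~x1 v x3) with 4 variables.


Enumerate all 16 truth assignments over 4 variables.
Test each against every clause.
Satisfying assignments found: 10.

10


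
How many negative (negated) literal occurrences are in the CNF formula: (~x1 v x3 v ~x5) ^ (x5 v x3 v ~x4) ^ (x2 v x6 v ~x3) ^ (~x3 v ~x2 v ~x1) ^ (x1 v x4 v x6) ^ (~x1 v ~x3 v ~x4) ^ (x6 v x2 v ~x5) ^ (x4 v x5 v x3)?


Scan each clause for negated literals.
Clause 1: 2 negative; Clause 2: 1 negative; Clause 3: 1 negative; Clause 4: 3 negative; Clause 5: 0 negative; Clause 6: 3 negative; Clause 7: 1 negative; Clause 8: 0 negative.
Total negative literal occurrences = 11.

11


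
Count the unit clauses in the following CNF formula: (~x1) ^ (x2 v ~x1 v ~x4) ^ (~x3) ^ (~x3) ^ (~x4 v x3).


A unit clause contains exactly one literal.
Unit clauses found: (~x1), (~x3), (~x3).
Count = 3.

3


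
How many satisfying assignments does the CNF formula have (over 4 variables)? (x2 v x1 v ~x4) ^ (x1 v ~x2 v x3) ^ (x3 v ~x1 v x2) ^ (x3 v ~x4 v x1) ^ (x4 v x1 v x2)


Enumerate all 16 truth assignments over 4 variables.
Test each against every clause.
Satisfying assignments found: 8.

8


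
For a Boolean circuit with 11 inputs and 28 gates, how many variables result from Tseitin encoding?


The Tseitin transformation introduces one auxiliary variable per gate.
Total variables = inputs + gates = 11 + 28 = 39.

39


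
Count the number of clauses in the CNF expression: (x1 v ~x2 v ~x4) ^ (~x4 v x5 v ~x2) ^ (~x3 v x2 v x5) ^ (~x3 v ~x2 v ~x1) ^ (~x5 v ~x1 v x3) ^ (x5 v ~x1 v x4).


Each group enclosed in parentheses joined by ^ is one clause.
Counting the conjuncts: 6 clauses.

6


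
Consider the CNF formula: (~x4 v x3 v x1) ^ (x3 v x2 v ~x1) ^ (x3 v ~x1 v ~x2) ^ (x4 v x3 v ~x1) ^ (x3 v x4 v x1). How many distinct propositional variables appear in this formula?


Identify each distinct variable in the formula.
Variables found: x1, x2, x3, x4.
Total distinct variables = 4.

4


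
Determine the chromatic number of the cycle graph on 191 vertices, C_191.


An odd cycle cannot be 2-colored: alternating two colors around the cycle returns to the start with a conflict.
Since 191 is odd, three colors are required (and three suffice).
Chromatic number = 3.

3


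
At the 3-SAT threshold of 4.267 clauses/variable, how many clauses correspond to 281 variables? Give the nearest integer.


The 3-SAT phase transition occurs at approximately 4.267 clauses per variable.
m = 4.267 * 281 = 1199.027.
Rounded to nearest integer: 1199.

1199


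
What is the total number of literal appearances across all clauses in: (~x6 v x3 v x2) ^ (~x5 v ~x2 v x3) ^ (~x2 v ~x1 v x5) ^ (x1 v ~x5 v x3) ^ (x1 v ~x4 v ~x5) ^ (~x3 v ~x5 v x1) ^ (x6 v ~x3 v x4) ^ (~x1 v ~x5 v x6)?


Clause lengths: 3, 3, 3, 3, 3, 3, 3, 3.
Sum = 3 + 3 + 3 + 3 + 3 + 3 + 3 + 3 = 24.

24


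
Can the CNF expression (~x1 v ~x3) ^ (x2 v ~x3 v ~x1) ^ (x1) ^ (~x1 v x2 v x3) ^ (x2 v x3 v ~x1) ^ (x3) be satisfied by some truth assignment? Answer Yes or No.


Check all 8 possible truth assignments.
Number of satisfying assignments found: 0.
The formula is unsatisfiable.

No


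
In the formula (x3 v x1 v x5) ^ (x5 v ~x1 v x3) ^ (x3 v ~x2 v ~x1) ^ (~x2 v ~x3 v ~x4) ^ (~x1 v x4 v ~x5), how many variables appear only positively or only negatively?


A pure literal appears in only one polarity across all clauses.
Pure literals: x2 (negative only).
Count = 1.

1


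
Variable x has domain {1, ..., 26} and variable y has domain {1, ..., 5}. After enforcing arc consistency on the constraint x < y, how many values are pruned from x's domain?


For the constraint x < y, x needs a supporting value in y's domain.
x can be at most 4 (one less than y's maximum).
Valid x values from domain: 4 out of 26.
Pruned = 26 - 4 = 22.

22


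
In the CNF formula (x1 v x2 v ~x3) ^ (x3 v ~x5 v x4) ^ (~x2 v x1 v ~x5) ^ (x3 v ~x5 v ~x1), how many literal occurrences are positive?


Scan each clause for unnegated literals.
Clause 1: 2 positive; Clause 2: 2 positive; Clause 3: 1 positive; Clause 4: 1 positive.
Total positive literal occurrences = 6.

6


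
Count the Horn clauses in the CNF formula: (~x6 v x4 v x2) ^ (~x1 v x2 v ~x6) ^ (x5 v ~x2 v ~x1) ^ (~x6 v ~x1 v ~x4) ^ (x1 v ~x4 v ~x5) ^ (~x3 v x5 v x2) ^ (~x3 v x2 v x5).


A Horn clause has at most one positive literal.
Clause 1: 2 positive lit(s) -> not Horn
Clause 2: 1 positive lit(s) -> Horn
Clause 3: 1 positive lit(s) -> Horn
Clause 4: 0 positive lit(s) -> Horn
Clause 5: 1 positive lit(s) -> Horn
Clause 6: 2 positive lit(s) -> not Horn
Clause 7: 2 positive lit(s) -> not Horn
Total Horn clauses = 4.

4


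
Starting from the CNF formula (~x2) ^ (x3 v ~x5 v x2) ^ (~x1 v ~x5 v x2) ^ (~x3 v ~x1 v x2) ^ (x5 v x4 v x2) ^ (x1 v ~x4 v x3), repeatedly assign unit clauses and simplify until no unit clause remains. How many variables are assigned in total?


Unit propagation repeatedly assigns the literal in any unit clause, then simplifies.
Assignments in order: x2 = F.
No further unit clauses remain.
Total variables assigned = 1.

1


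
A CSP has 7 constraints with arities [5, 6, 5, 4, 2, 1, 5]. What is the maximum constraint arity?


The arities are: 5, 6, 5, 4, 2, 1, 5.
Scan for the maximum value.
Maximum arity = 6.

6


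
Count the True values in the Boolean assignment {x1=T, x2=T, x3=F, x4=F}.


The weight is the number of variables assigned True.
True variables: x1, x2.
Weight = 2.

2


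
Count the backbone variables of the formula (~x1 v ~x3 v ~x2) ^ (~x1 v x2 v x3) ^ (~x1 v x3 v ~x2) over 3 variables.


Find all satisfying assignments: 5 model(s).
Check which variables have the same value in every model.
No variable is fixed across all models.
Backbone size = 0.

0


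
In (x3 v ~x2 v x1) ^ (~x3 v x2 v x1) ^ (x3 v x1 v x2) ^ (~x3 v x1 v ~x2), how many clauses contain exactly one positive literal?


A definite clause has exactly one positive literal.
Clause 1: 2 positive -> not definite
Clause 2: 2 positive -> not definite
Clause 3: 3 positive -> not definite
Clause 4: 1 positive -> definite
Definite clause count = 1.

1


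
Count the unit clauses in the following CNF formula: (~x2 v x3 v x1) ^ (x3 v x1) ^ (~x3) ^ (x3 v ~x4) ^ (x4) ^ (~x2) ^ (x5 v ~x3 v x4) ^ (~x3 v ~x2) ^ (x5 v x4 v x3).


A unit clause contains exactly one literal.
Unit clauses found: (~x3), (x4), (~x2).
Count = 3.

3


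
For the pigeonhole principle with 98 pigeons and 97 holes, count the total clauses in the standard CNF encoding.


The PHP encoding has two parts:
1) At-least-one-hole clauses: 98 (one per pigeon, each with 97 literals).
2) At-most-one-pigeon-per-hole clauses: 97 holes * C(98,2) = 97 * 4753 = 461041.
Total clauses = 98 + 461041 = 461139.

461139


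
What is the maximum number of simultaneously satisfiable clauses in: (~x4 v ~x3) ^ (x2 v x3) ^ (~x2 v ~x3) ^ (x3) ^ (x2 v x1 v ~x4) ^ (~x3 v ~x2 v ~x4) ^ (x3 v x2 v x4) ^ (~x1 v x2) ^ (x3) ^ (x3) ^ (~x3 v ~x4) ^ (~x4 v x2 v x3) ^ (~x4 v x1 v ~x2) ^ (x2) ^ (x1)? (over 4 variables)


Enumerate all 16 truth assignments.
For each, count how many of the 15 clauses are satisfied.
The formula is not fully satisfiable, so the maximum is below 15.
Maximum simultaneously satisfiable clauses = 14.

14


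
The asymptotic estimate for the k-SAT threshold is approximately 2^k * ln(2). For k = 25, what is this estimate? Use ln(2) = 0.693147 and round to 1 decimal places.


Using the asymptotic formula: threshold ~ 2^k * ln(2).
2^25 = 33554432.
33554432 * 0.693147 = 23258153.9.

23258153.9


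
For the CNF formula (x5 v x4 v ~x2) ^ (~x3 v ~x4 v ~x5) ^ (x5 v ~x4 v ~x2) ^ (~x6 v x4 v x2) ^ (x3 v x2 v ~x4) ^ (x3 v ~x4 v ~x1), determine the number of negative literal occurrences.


Scan each clause for negated literals.
Clause 1: 1 negative; Clause 2: 3 negative; Clause 3: 2 negative; Clause 4: 1 negative; Clause 5: 1 negative; Clause 6: 2 negative.
Total negative literal occurrences = 10.

10


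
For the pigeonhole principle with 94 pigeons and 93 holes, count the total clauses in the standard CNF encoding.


The PHP encoding has two parts:
1) At-least-one-hole clauses: 94 (one per pigeon, each with 93 literals).
2) At-most-one-pigeon-per-hole clauses: 93 holes * C(94,2) = 93 * 4371 = 406503.
Total clauses = 94 + 406503 = 406597.

406597


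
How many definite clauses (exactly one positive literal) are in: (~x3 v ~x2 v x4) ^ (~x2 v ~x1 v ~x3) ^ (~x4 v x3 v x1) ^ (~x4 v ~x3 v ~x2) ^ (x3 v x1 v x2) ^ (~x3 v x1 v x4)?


A definite clause has exactly one positive literal.
Clause 1: 1 positive -> definite
Clause 2: 0 positive -> not definite
Clause 3: 2 positive -> not definite
Clause 4: 0 positive -> not definite
Clause 5: 3 positive -> not definite
Clause 6: 2 positive -> not definite
Definite clause count = 1.

1


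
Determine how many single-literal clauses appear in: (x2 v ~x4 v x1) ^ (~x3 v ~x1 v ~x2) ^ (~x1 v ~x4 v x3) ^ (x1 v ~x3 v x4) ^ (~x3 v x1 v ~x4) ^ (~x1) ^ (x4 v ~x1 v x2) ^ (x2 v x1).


A unit clause contains exactly one literal.
Unit clauses found: (~x1).
Count = 1.

1


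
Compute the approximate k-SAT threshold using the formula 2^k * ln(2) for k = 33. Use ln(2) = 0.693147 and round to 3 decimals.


Using the asymptotic formula: threshold ~ 2^k * ln(2).
2^33 = 8589934592.
8589934592 * 0.693147 = 5954087392.641.

5954087392.641


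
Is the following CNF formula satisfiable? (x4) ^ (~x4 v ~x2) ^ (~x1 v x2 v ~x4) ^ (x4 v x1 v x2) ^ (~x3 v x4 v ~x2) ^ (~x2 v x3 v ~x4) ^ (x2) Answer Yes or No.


Check all 16 possible truth assignments.
Number of satisfying assignments found: 0.
The formula is unsatisfiable.

No


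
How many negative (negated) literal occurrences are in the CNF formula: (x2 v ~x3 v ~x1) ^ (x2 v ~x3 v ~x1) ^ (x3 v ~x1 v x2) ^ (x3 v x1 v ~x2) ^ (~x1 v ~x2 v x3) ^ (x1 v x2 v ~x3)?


Scan each clause for negated literals.
Clause 1: 2 negative; Clause 2: 2 negative; Clause 3: 1 negative; Clause 4: 1 negative; Clause 5: 2 negative; Clause 6: 1 negative.
Total negative literal occurrences = 9.

9


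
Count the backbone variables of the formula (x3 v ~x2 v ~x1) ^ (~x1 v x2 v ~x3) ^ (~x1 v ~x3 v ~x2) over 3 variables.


Find all satisfying assignments: 5 model(s).
Check which variables have the same value in every model.
No variable is fixed across all models.
Backbone size = 0.

0


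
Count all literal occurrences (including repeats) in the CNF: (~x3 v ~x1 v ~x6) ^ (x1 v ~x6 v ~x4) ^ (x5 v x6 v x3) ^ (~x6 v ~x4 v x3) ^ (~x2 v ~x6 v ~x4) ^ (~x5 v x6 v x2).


Clause lengths: 3, 3, 3, 3, 3, 3.
Sum = 3 + 3 + 3 + 3 + 3 + 3 = 18.

18


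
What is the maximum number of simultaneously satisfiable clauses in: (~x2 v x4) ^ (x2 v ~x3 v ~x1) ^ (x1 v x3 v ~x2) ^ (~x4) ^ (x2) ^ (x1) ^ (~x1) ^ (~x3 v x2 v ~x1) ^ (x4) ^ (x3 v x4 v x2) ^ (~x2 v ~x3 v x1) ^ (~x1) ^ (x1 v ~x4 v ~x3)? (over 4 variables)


Enumerate all 16 truth assignments.
For each, count how many of the 13 clauses are satisfied.
The formula is not fully satisfiable, so the maximum is below 13.
Maximum simultaneously satisfiable clauses = 10.

10


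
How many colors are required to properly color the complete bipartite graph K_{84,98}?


K_{84,98} is bipartite by definition: the two parts are independent sets, with every edge crossing between them.
Color all vertices in one part with color 1 and all vertices in the other part with color 2.
Since the graph has at least one edge, one color does not suffice.
Chromatic number = 2.

2


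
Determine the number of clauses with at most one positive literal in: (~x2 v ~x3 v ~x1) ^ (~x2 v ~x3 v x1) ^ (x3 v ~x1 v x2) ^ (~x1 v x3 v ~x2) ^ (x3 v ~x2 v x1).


A Horn clause has at most one positive literal.
Clause 1: 0 positive lit(s) -> Horn
Clause 2: 1 positive lit(s) -> Horn
Clause 3: 2 positive lit(s) -> not Horn
Clause 4: 1 positive lit(s) -> Horn
Clause 5: 2 positive lit(s) -> not Horn
Total Horn clauses = 3.

3


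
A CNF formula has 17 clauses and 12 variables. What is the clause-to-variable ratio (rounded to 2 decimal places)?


Clause-to-variable ratio = clauses / variables.
17 / 12 = 1.42.

1.42


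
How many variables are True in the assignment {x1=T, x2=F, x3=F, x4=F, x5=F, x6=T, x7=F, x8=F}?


The weight is the number of variables assigned True.
True variables: x1, x6.
Weight = 2.

2


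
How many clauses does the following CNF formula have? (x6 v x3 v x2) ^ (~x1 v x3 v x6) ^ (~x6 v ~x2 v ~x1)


Each group enclosed in parentheses joined by ^ is one clause.
Counting the conjuncts: 3 clauses.

3


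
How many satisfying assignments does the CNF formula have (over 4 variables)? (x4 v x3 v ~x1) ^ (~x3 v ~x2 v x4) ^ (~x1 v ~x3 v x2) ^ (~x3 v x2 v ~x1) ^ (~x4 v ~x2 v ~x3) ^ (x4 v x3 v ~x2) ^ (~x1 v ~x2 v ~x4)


Enumerate all 16 truth assignments over 4 variables.
Test each against every clause.
Satisfying assignments found: 6.

6


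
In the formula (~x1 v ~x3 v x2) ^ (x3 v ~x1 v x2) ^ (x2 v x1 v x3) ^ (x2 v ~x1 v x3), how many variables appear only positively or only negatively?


A pure literal appears in only one polarity across all clauses.
Pure literals: x2 (positive only).
Count = 1.

1


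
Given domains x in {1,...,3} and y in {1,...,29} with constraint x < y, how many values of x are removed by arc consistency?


For the constraint x < y, x needs a supporting value in y's domain.
x can be at most 28 (one less than y's maximum).
Valid x values from domain: 3 out of 3.
Pruned = 3 - 3 = 0.

0


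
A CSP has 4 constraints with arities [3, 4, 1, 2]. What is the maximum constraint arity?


The arities are: 3, 4, 1, 2.
Scan for the maximum value.
Maximum arity = 4.

4


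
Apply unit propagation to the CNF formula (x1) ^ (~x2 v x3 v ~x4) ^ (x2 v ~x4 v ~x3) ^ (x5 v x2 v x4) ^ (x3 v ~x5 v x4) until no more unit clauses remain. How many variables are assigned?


Unit propagation repeatedly assigns the literal in any unit clause, then simplifies.
Assignments in order: x1 = T.
No further unit clauses remain.
Total variables assigned = 1.

1


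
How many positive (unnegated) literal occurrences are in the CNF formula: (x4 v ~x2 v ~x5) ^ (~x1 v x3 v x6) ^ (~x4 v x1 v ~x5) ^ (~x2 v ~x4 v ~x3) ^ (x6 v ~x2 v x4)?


Scan each clause for unnegated literals.
Clause 1: 1 positive; Clause 2: 2 positive; Clause 3: 1 positive; Clause 4: 0 positive; Clause 5: 2 positive.
Total positive literal occurrences = 6.

6


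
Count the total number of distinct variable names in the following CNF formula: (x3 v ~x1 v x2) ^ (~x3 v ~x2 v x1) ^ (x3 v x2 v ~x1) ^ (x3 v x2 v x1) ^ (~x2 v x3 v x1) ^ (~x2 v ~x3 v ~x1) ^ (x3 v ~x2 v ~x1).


Identify each distinct variable in the formula.
Variables found: x1, x2, x3.
Total distinct variables = 3.

3


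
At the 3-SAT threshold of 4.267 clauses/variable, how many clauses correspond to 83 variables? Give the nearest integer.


The 3-SAT phase transition occurs at approximately 4.267 clauses per variable.
m = 4.267 * 83 = 354.161.
Rounded to nearest integer: 354.

354


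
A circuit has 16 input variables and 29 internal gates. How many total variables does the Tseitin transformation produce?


The Tseitin transformation introduces one auxiliary variable per gate.
Total variables = inputs + gates = 16 + 29 = 45.

45


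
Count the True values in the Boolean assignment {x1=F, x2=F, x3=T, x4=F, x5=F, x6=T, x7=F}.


The weight is the number of variables assigned True.
True variables: x3, x6.
Weight = 2.

2


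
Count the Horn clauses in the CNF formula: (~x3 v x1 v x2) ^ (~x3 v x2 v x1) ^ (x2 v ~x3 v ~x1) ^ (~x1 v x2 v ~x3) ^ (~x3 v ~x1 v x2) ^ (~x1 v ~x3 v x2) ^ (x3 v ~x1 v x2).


A Horn clause has at most one positive literal.
Clause 1: 2 positive lit(s) -> not Horn
Clause 2: 2 positive lit(s) -> not Horn
Clause 3: 1 positive lit(s) -> Horn
Clause 4: 1 positive lit(s) -> Horn
Clause 5: 1 positive lit(s) -> Horn
Clause 6: 1 positive lit(s) -> Horn
Clause 7: 2 positive lit(s) -> not Horn
Total Horn clauses = 4.

4


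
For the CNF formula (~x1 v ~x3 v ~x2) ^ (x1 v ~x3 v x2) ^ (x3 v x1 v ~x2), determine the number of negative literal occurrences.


Scan each clause for negated literals.
Clause 1: 3 negative; Clause 2: 1 negative; Clause 3: 1 negative.
Total negative literal occurrences = 5.

5


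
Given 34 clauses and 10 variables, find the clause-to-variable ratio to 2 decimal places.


Clause-to-variable ratio = clauses / variables.
34 / 10 = 3.4.

3.4


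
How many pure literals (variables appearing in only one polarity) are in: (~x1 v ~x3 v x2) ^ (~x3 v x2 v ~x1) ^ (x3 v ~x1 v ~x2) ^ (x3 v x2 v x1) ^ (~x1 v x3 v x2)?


A pure literal appears in only one polarity across all clauses.
No pure literals found.
Count = 0.

0


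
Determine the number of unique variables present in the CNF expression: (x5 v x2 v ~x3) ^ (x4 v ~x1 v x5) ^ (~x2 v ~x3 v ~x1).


Identify each distinct variable in the formula.
Variables found: x1, x2, x3, x4, x5.
Total distinct variables = 5.

5


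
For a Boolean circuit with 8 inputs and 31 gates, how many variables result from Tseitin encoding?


The Tseitin transformation introduces one auxiliary variable per gate.
Total variables = inputs + gates = 8 + 31 = 39.

39


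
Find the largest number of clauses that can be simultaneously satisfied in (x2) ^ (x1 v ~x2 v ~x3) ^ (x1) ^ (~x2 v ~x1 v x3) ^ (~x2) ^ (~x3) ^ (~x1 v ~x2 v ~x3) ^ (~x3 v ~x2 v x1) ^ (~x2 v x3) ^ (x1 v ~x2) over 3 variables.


Enumerate all 8 truth assignments.
For each, count how many of the 10 clauses are satisfied.
The formula is not fully satisfiable, so the maximum is below 10.
Maximum simultaneously satisfiable clauses = 9.

9


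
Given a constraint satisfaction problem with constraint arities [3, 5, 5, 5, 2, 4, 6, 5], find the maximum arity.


The arities are: 3, 5, 5, 5, 2, 4, 6, 5.
Scan for the maximum value.
Maximum arity = 6.

6


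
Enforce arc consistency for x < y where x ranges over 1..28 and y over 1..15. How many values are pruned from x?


For the constraint x < y, x needs a supporting value in y's domain.
x can be at most 14 (one less than y's maximum).
Valid x values from domain: 14 out of 28.
Pruned = 28 - 14 = 14.

14


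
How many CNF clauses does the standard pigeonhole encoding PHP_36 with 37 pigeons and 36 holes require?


The PHP encoding has two parts:
1) At-least-one-hole clauses: 37 (one per pigeon, each with 36 literals).
2) At-most-one-pigeon-per-hole clauses: 36 holes * C(37,2) = 36 * 666 = 23976.
Total clauses = 37 + 23976 = 24013.

24013


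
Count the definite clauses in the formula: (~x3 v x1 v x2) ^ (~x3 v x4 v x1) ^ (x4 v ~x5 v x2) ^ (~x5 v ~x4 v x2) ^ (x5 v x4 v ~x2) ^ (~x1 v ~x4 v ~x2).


A definite clause has exactly one positive literal.
Clause 1: 2 positive -> not definite
Clause 2: 2 positive -> not definite
Clause 3: 2 positive -> not definite
Clause 4: 1 positive -> definite
Clause 5: 2 positive -> not definite
Clause 6: 0 positive -> not definite
Definite clause count = 1.

1


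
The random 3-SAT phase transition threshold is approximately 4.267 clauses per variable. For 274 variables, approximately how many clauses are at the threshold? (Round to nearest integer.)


The 3-SAT phase transition occurs at approximately 4.267 clauses per variable.
m = 4.267 * 274 = 1169.158.
Rounded to nearest integer: 1169.

1169


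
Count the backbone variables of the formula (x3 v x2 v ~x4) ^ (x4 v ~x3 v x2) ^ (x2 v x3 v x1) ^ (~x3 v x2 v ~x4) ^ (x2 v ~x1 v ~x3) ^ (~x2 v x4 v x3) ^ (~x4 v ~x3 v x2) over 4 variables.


Find all satisfying assignments: 7 model(s).
Check which variables have the same value in every model.
No variable is fixed across all models.
Backbone size = 0.

0


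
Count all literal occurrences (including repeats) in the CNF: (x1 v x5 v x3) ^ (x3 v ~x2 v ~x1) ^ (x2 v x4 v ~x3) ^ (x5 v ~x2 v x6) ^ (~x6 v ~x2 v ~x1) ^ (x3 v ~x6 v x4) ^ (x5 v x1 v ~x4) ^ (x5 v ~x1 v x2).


Clause lengths: 3, 3, 3, 3, 3, 3, 3, 3.
Sum = 3 + 3 + 3 + 3 + 3 + 3 + 3 + 3 = 24.

24


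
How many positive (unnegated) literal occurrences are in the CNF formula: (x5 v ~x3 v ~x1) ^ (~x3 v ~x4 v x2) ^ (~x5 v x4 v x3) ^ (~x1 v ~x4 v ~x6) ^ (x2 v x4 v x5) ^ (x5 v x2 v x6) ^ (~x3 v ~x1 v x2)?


Scan each clause for unnegated literals.
Clause 1: 1 positive; Clause 2: 1 positive; Clause 3: 2 positive; Clause 4: 0 positive; Clause 5: 3 positive; Clause 6: 3 positive; Clause 7: 1 positive.
Total positive literal occurrences = 11.

11


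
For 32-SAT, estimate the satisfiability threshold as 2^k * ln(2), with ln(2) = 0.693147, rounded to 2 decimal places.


Using the asymptotic formula: threshold ~ 2^k * ln(2).
2^32 = 4294967296.
4294967296 * 0.693147 = 2977043696.32.

2977043696.32


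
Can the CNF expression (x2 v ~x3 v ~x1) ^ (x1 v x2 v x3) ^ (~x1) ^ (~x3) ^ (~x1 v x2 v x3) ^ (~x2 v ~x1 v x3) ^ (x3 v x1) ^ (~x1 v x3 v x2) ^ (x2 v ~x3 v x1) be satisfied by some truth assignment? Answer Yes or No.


Check all 8 possible truth assignments.
Number of satisfying assignments found: 0.
The formula is unsatisfiable.

No


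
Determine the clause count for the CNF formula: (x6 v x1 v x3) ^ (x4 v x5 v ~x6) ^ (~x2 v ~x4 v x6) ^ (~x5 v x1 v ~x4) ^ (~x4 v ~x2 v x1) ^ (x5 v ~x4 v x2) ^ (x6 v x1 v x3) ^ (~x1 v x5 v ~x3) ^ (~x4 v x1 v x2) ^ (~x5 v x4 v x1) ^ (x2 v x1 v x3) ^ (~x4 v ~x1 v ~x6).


Each group enclosed in parentheses joined by ^ is one clause.
Counting the conjuncts: 12 clauses.

12


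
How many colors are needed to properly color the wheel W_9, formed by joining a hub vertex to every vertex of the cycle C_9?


W_9 consists of the cycle C_9 together with a hub vertex adjacent to every cycle vertex.
The cycle C_9 needs 3 colors (odd cycle -> 3).
The hub is adjacent to every cycle vertex, so it must receive a new color distinct from all of them.
Chromatic number = 3 + 1 = 4.

4


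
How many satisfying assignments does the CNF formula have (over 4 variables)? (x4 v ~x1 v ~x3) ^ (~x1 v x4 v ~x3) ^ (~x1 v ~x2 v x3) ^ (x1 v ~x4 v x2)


Enumerate all 16 truth assignments over 4 variables.
Test each against every clause.
Satisfying assignments found: 10.

10


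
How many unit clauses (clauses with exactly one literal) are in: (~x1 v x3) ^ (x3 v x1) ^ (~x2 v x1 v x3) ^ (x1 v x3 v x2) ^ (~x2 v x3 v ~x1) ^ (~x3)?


A unit clause contains exactly one literal.
Unit clauses found: (~x3).
Count = 1.

1


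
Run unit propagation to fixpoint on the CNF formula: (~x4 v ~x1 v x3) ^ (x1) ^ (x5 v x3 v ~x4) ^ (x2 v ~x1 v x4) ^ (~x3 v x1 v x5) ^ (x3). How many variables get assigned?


Unit propagation repeatedly assigns the literal in any unit clause, then simplifies.
Assignments in order: x1 = T, x3 = T.
No further unit clauses remain.
Total variables assigned = 2.

2


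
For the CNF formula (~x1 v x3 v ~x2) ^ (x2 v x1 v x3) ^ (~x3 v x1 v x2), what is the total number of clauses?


Each group enclosed in parentheses joined by ^ is one clause.
Counting the conjuncts: 3 clauses.

3


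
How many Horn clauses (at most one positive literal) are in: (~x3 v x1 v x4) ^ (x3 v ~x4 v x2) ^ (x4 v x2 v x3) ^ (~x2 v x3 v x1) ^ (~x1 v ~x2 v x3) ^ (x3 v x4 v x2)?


A Horn clause has at most one positive literal.
Clause 1: 2 positive lit(s) -> not Horn
Clause 2: 2 positive lit(s) -> not Horn
Clause 3: 3 positive lit(s) -> not Horn
Clause 4: 2 positive lit(s) -> not Horn
Clause 5: 1 positive lit(s) -> Horn
Clause 6: 3 positive lit(s) -> not Horn
Total Horn clauses = 1.

1


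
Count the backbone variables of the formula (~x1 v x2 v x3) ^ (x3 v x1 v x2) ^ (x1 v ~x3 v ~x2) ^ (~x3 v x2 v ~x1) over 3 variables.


Find all satisfying assignments: 4 model(s).
Check which variables have the same value in every model.
No variable is fixed across all models.
Backbone size = 0.

0


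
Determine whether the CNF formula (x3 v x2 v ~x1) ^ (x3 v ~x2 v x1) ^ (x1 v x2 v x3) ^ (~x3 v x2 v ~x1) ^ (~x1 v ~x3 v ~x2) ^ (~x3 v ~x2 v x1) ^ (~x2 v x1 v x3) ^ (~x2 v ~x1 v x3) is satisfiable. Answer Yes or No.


Check all 8 possible truth assignments.
Number of satisfying assignments found: 1.
The formula is satisfiable.

Yes


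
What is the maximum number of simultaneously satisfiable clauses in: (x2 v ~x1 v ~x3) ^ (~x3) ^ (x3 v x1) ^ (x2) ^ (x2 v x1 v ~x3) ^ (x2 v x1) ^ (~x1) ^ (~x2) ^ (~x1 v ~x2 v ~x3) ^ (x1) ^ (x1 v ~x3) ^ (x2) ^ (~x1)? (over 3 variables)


Enumerate all 8 truth assignments.
For each, count how many of the 13 clauses are satisfied.
The formula is not fully satisfiable, so the maximum is below 13.
Maximum simultaneously satisfiable clauses = 10.

10


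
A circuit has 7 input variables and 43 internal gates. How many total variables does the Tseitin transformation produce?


The Tseitin transformation introduces one auxiliary variable per gate.
Total variables = inputs + gates = 7 + 43 = 50.

50


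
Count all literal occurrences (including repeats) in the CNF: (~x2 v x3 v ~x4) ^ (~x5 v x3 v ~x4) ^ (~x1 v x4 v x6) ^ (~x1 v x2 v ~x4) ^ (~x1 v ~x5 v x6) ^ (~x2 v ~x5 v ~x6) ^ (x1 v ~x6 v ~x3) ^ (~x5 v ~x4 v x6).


Clause lengths: 3, 3, 3, 3, 3, 3, 3, 3.
Sum = 3 + 3 + 3 + 3 + 3 + 3 + 3 + 3 = 24.

24


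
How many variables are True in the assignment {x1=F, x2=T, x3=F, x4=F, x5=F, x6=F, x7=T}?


The weight is the number of variables assigned True.
True variables: x2, x7.
Weight = 2.

2


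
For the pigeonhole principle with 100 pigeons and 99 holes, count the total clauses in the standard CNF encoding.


The PHP encoding has two parts:
1) At-least-one-hole clauses: 100 (one per pigeon, each with 99 literals).
2) At-most-one-pigeon-per-hole clauses: 99 holes * C(100,2) = 99 * 4950 = 490050.
Total clauses = 100 + 490050 = 490150.

490150


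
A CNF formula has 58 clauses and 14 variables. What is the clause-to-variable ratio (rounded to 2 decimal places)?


Clause-to-variable ratio = clauses / variables.
58 / 14 = 4.14.

4.14


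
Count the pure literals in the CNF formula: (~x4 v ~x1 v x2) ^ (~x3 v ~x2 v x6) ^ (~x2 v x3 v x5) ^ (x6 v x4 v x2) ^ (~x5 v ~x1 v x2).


A pure literal appears in only one polarity across all clauses.
Pure literals: x1 (negative only), x6 (positive only).
Count = 2.

2


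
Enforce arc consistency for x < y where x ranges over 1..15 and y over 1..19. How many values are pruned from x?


For the constraint x < y, x needs a supporting value in y's domain.
x can be at most 18 (one less than y's maximum).
Valid x values from domain: 15 out of 15.
Pruned = 15 - 15 = 0.

0


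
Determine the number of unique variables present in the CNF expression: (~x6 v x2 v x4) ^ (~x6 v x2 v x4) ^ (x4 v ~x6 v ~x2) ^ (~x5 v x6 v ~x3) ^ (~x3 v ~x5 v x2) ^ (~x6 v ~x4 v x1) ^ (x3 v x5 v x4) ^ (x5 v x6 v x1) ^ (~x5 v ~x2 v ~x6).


Identify each distinct variable in the formula.
Variables found: x1, x2, x3, x4, x5, x6.
Total distinct variables = 6.

6


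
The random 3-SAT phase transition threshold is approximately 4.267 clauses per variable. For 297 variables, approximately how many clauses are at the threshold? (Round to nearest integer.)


The 3-SAT phase transition occurs at approximately 4.267 clauses per variable.
m = 4.267 * 297 = 1267.299.
Rounded to nearest integer: 1267.

1267


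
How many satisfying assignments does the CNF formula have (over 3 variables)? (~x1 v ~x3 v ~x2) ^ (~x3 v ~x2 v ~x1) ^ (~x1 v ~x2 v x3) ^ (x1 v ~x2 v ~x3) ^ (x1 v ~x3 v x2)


Enumerate all 8 truth assignments over 3 variables.
Test each against every clause.
Satisfying assignments found: 4.

4


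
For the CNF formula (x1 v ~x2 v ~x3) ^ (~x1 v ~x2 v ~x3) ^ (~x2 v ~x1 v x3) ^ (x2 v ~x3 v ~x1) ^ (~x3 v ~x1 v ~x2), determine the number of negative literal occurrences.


Scan each clause for negated literals.
Clause 1: 2 negative; Clause 2: 3 negative; Clause 3: 2 negative; Clause 4: 2 negative; Clause 5: 3 negative.
Total negative literal occurrences = 12.

12


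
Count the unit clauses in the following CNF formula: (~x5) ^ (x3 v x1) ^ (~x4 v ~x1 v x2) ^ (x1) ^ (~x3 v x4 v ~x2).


A unit clause contains exactly one literal.
Unit clauses found: (~x5), (x1).
Count = 2.

2


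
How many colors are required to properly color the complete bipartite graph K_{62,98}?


K_{62,98} is bipartite by definition: the two parts are independent sets, with every edge crossing between them.
Color all vertices in one part with color 1 and all vertices in the other part with color 2.
Since the graph has at least one edge, one color does not suffice.
Chromatic number = 2.

2


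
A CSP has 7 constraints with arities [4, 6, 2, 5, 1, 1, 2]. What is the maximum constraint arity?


The arities are: 4, 6, 2, 5, 1, 1, 2.
Scan for the maximum value.
Maximum arity = 6.

6


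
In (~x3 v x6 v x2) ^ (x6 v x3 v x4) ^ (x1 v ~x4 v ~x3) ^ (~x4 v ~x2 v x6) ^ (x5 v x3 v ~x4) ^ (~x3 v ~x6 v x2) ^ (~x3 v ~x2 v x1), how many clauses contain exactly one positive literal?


A definite clause has exactly one positive literal.
Clause 1: 2 positive -> not definite
Clause 2: 3 positive -> not definite
Clause 3: 1 positive -> definite
Clause 4: 1 positive -> definite
Clause 5: 2 positive -> not definite
Clause 6: 1 positive -> definite
Clause 7: 1 positive -> definite
Definite clause count = 4.

4


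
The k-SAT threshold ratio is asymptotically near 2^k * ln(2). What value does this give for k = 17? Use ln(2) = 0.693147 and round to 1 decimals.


Using the asymptotic formula: threshold ~ 2^k * ln(2).
2^17 = 131072.
131072 * 0.693147 = 90852.2.

90852.2


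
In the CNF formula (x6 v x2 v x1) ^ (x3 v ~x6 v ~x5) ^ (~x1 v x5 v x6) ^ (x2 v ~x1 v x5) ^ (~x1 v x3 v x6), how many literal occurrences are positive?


Scan each clause for unnegated literals.
Clause 1: 3 positive; Clause 2: 1 positive; Clause 3: 2 positive; Clause 4: 2 positive; Clause 5: 2 positive.
Total positive literal occurrences = 10.

10


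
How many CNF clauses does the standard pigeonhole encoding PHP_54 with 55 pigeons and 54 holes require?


The PHP encoding has two parts:
1) At-least-one-hole clauses: 55 (one per pigeon, each with 54 literals).
2) At-most-one-pigeon-per-hole clauses: 54 holes * C(55,2) = 54 * 1485 = 80190.
Total clauses = 55 + 80190 = 80245.

80245


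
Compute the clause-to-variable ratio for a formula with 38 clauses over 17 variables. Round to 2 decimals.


Clause-to-variable ratio = clauses / variables.
38 / 17 = 2.24.

2.24


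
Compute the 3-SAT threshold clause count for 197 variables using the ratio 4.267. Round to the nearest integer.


The 3-SAT phase transition occurs at approximately 4.267 clauses per variable.
m = 4.267 * 197 = 840.599.
Rounded to nearest integer: 841.

841


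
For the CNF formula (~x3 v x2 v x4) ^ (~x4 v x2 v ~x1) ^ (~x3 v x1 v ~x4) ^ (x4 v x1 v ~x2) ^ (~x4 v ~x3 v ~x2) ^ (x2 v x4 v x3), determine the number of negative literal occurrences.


Scan each clause for negated literals.
Clause 1: 1 negative; Clause 2: 2 negative; Clause 3: 2 negative; Clause 4: 1 negative; Clause 5: 3 negative; Clause 6: 0 negative.
Total negative literal occurrences = 9.

9


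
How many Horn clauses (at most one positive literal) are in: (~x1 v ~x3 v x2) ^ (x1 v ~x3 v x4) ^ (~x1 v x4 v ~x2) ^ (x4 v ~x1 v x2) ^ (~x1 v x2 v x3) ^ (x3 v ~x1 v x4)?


A Horn clause has at most one positive literal.
Clause 1: 1 positive lit(s) -> Horn
Clause 2: 2 positive lit(s) -> not Horn
Clause 3: 1 positive lit(s) -> Horn
Clause 4: 2 positive lit(s) -> not Horn
Clause 5: 2 positive lit(s) -> not Horn
Clause 6: 2 positive lit(s) -> not Horn
Total Horn clauses = 2.

2


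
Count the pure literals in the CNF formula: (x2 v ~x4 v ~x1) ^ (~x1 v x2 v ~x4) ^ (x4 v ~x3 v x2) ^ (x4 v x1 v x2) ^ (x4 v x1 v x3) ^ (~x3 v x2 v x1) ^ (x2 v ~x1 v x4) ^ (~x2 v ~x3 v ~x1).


A pure literal appears in only one polarity across all clauses.
No pure literals found.
Count = 0.

0


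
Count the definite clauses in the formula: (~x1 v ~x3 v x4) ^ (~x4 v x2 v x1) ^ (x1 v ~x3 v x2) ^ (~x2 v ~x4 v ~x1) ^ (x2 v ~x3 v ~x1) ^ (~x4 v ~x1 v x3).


A definite clause has exactly one positive literal.
Clause 1: 1 positive -> definite
Clause 2: 2 positive -> not definite
Clause 3: 2 positive -> not definite
Clause 4: 0 positive -> not definite
Clause 5: 1 positive -> definite
Clause 6: 1 positive -> definite
Definite clause count = 3.

3


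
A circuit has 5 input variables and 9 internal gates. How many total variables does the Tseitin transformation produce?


The Tseitin transformation introduces one auxiliary variable per gate.
Total variables = inputs + gates = 5 + 9 = 14.

14


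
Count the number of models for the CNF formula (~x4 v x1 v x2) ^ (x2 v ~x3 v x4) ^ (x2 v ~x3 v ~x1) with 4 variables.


Enumerate all 16 truth assignments over 4 variables.
Test each against every clause.
Satisfying assignments found: 11.

11
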